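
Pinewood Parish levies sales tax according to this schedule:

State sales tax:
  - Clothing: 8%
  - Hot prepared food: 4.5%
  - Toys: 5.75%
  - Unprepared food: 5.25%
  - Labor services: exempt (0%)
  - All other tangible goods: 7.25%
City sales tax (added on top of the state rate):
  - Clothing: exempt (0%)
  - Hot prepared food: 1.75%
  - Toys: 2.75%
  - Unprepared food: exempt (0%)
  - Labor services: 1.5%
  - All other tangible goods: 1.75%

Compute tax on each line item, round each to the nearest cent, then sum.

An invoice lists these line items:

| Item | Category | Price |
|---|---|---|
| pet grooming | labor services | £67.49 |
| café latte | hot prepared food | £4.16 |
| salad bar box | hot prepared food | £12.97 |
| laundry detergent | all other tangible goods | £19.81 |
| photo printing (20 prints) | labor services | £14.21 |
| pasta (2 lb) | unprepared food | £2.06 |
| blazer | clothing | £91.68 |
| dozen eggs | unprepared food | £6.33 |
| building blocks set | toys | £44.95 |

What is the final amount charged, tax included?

£279.32

Pet grooming £67.49: labor services → 0% + 1.5% city = 1.5% → £1.01
Café latte £4.16: hot prepared food → 4.5% + 1.75% city = 6.25% → £0.26
Salad bar box £12.97: hot prepared food → 4.5% + 1.75% city = 6.25% → £0.81
Laundry detergent £19.81: all other tangible goods → 7.25% + 1.75% city = 9% → £1.78
Photo printing (20 prints) £14.21: labor services → 0% + 1.5% city = 1.5% → £0.21
Pasta (2 lb) £2.06: unprepared food → 5.25% + 0% city = 5.25% → £0.11
Blazer £91.68: clothing → 8% + 0% city = 8% → £7.33
Dozen eggs £6.33: unprepared food → 5.25% + 0% city = 5.25% → £0.33
Building blocks set £44.95: toys → 5.75% + 2.75% city = 8.5% → £3.82
Subtotal = £263.66; tax = £15.66; total due = £279.32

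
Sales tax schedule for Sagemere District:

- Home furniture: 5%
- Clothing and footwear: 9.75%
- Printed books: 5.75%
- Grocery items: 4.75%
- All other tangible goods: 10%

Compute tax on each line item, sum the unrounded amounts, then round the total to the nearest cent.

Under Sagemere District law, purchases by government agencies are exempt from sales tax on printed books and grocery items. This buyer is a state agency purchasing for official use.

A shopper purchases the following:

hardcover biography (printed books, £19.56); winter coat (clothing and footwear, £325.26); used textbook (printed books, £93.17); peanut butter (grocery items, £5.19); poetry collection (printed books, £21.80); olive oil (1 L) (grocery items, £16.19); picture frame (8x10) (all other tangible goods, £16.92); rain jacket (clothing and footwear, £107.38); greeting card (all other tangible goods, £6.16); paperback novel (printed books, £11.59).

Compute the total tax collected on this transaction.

Hardcover biography £19.56: printed books, buyer-exempt → 0% → £0.00
Winter coat £325.26: clothing and footwear → 9.75% → £31.71285
Used textbook £93.17: printed books, buyer-exempt → 0% → £0.00
Peanut butter £5.19: grocery items, buyer-exempt → 0% → £0.00
Poetry collection £21.80: printed books, buyer-exempt → 0% → £0.00
Olive oil (1 L) £16.19: grocery items, buyer-exempt → 0% → £0.00
Picture frame (8x10) £16.92: all other tangible goods → 10% → £1.692
Rain jacket £107.38: clothing and footwear → 9.75% → £10.46955
Greeting card £6.16: all other tangible goods → 10% → £0.616
Paperback novel £11.59: printed books, buyer-exempt → 0% → £0.00
Unrounded tax sum = £44.4904 → £44.49

£44.49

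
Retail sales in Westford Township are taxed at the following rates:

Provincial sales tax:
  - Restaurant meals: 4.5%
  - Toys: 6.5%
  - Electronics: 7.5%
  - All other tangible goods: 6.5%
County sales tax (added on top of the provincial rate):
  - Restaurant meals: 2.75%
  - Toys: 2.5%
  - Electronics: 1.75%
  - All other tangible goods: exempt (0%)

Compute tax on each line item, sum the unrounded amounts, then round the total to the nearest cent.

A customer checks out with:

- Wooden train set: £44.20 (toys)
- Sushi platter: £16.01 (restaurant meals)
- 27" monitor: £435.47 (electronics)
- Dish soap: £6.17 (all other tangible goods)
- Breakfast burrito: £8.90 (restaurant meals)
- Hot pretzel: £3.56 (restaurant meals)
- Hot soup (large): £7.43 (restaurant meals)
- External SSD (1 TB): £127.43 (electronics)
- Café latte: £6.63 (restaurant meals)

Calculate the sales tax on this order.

Wooden train set £44.20: toys → 6.5% + 2.5% county = 9% → £3.978
Sushi platter £16.01: restaurant meals → 4.5% + 2.75% county = 7.25% → £1.160725
27" monitor £435.47: electronics → 7.5% + 1.75% county = 9.25% → £40.280975
Dish soap £6.17: all other tangible goods → 6.5% + 0% county = 6.5% → £0.40105
Breakfast burrito £8.90: restaurant meals → 4.5% + 2.75% county = 7.25% → £0.64525
Hot pretzel £3.56: restaurant meals → 4.5% + 2.75% county = 7.25% → £0.2581
Hot soup (large) £7.43: restaurant meals → 4.5% + 2.75% county = 7.25% → £0.538675
External SSD (1 TB) £127.43: electronics → 7.5% + 1.75% county = 9.25% → £11.787275
Café latte £6.63: restaurant meals → 4.5% + 2.75% county = 7.25% → £0.480675
Unrounded tax sum = £59.530725 → £59.53

£59.53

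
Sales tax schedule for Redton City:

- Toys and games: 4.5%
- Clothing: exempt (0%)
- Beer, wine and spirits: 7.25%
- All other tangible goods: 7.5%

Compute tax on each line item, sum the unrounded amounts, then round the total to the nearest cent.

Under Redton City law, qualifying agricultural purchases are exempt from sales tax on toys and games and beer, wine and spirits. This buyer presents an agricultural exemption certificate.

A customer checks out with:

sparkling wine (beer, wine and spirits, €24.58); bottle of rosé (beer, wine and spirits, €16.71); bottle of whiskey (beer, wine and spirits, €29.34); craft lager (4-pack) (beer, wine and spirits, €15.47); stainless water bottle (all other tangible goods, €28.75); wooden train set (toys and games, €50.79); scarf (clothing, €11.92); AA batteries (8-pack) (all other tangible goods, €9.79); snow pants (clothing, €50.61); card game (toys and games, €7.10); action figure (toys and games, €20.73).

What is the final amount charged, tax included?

€268.68

Sparkling wine €24.58: beer, wine and spirits, buyer-exempt → 0% → €0.00
Bottle of rosé €16.71: beer, wine and spirits, buyer-exempt → 0% → €0.00
Bottle of whiskey €29.34: beer, wine and spirits, buyer-exempt → 0% → €0.00
Craft lager (4-pack) €15.47: beer, wine and spirits, buyer-exempt → 0% → €0.00
Stainless water bottle €28.75: all other tangible goods → 7.5% → €2.15625
Wooden train set €50.79: toys and games, buyer-exempt → 0% → €0.00
Scarf €11.92: clothing → 0% → €0.00
AA batteries (8-pack) €9.79: all other tangible goods → 7.5% → €0.73425
Snow pants €50.61: clothing → 0% → €0.00
Card game €7.10: toys and games, buyer-exempt → 0% → €0.00
Action figure €20.73: toys and games, buyer-exempt → 0% → €0.00
Subtotal = €265.79; unrounded tax = €2.8905 → €2.89; total due = €268.68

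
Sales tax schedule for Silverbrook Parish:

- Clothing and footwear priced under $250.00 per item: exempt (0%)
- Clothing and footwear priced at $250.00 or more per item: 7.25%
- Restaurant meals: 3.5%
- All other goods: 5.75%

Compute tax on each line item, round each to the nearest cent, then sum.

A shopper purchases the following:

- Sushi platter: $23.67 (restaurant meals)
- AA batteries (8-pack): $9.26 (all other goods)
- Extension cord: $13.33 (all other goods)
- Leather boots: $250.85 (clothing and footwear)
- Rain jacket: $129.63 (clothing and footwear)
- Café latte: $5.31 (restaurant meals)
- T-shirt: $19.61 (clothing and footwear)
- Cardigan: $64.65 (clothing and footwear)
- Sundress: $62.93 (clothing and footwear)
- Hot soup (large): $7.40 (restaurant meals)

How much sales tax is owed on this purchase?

Sushi platter $23.67: restaurant meals → 3.5% → $0.83
AA batteries (8-pack) $9.26: all other goods → 5.75% → $0.53
Extension cord $13.33: all other goods → 5.75% → $0.77
Leather boots $250.85: clothing and footwear, $250.00 or more → 7.25% → $18.19
Rain jacket $129.63: clothing and footwear, under $250.00 → 0% → $0.00
Café latte $5.31: restaurant meals → 3.5% → $0.19
T-shirt $19.61: clothing and footwear, under $250.00 → 0% → $0.00
Cardigan $64.65: clothing and footwear, under $250.00 → 0% → $0.00
Sundress $62.93: clothing and footwear, under $250.00 → 0% → $0.00
Hot soup (large) $7.40: restaurant meals → 3.5% → $0.26
Total tax = $0.83 + $0.53 + $0.77 + $18.19 + $0.19 + $0.26 = $20.77

$20.77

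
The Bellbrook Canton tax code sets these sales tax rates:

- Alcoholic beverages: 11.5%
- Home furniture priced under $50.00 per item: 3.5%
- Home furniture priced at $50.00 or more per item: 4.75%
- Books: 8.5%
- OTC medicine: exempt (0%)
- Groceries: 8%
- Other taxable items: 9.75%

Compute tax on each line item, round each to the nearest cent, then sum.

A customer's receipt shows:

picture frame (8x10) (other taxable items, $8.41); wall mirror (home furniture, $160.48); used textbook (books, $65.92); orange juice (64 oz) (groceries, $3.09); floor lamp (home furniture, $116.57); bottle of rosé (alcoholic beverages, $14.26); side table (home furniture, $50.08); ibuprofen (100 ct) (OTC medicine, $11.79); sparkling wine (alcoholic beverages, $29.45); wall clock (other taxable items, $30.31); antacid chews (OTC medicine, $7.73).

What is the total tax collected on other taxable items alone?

$3.78

Picture frame (8x10) $8.41: other taxable items → 9.75% → $0.82
Wall clock $30.31: other taxable items → 9.75% → $2.96
Tax on other taxable items = $0.82 + $2.96 = $3.78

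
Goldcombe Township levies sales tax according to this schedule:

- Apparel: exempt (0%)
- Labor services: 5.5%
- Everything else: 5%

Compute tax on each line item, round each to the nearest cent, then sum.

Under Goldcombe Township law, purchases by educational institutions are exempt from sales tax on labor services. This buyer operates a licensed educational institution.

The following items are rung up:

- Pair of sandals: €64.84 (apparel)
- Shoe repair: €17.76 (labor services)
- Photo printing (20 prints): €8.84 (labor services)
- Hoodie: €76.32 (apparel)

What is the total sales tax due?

€0.00

Pair of sandals €64.84: apparel → 0% → €0.00
Shoe repair €17.76: labor services, buyer-exempt → 0% → €0.00
Photo printing (20 prints) €8.84: labor services, buyer-exempt → 0% → €0.00
Hoodie €76.32: apparel → 0% → €0.00
Total tax = €0.00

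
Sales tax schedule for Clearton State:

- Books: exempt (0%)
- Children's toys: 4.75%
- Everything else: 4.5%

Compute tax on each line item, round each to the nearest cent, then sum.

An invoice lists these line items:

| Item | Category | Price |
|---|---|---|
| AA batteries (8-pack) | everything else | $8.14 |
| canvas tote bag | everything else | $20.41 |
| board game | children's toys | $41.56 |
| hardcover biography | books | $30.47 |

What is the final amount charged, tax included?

$103.84

AA batteries (8-pack) $8.14: everything else → 4.5% → $0.37
Canvas tote bag $20.41: everything else → 4.5% → $0.92
Board game $41.56: children's toys → 4.75% → $1.97
Hardcover biography $30.47: books → 0% → $0.00
Subtotal = $100.58; tax = $3.26; total due = $103.84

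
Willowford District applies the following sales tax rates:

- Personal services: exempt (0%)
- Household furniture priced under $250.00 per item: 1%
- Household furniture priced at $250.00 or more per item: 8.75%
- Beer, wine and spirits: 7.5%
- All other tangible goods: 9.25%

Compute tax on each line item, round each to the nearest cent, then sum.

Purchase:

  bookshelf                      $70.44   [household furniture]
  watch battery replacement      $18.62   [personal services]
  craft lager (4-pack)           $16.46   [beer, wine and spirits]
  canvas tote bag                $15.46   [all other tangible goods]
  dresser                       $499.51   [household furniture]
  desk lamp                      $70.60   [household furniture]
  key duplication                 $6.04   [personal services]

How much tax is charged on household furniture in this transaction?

$45.12

Bookshelf $70.44: household furniture, under $250.00 → 1% → $0.70
Dresser $499.51: household furniture, $250.00 or more → 8.75% → $43.71
Desk lamp $70.60: household furniture, under $250.00 → 1% → $0.71
Tax on household furniture = $0.70 + $43.71 + $0.71 = $45.12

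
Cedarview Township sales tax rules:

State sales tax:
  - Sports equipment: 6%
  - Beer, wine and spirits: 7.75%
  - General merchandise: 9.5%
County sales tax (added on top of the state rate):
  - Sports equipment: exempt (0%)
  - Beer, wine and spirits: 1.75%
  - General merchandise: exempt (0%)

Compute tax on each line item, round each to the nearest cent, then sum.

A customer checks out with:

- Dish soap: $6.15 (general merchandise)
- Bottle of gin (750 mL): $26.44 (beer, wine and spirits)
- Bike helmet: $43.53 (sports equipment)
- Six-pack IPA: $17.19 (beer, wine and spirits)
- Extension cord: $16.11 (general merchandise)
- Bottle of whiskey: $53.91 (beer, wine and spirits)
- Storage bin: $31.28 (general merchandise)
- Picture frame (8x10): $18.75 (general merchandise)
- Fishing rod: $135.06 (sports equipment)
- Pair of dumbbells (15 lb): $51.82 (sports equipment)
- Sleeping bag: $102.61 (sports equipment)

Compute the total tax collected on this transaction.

$36.10

Dish soap $6.15: general merchandise → 9.5% + 0% county = 9.5% → $0.58
Bottle of gin (750 mL) $26.44: beer, wine and spirits → 7.75% + 1.75% county = 9.5% → $2.51
Bike helmet $43.53: sports equipment → 6% + 0% county = 6% → $2.61
Six-pack IPA $17.19: beer, wine and spirits → 7.75% + 1.75% county = 9.5% → $1.63
Extension cord $16.11: general merchandise → 9.5% + 0% county = 9.5% → $1.53
Bottle of whiskey $53.91: beer, wine and spirits → 7.75% + 1.75% county = 9.5% → $5.12
Storage bin $31.28: general merchandise → 9.5% + 0% county = 9.5% → $2.97
Picture frame (8x10) $18.75: general merchandise → 9.5% + 0% county = 9.5% → $1.78
Fishing rod $135.06: sports equipment → 6% + 0% county = 6% → $8.10
Pair of dumbbells (15 lb) $51.82: sports equipment → 6% + 0% county = 6% → $3.11
Sleeping bag $102.61: sports equipment → 6% + 0% county = 6% → $6.16
Total tax = $0.58 + $2.51 + $2.61 + $1.63 + $1.53 + $5.12 + $2.97 + $1.78 + $8.10 + $3.11 + $6.16 = $36.10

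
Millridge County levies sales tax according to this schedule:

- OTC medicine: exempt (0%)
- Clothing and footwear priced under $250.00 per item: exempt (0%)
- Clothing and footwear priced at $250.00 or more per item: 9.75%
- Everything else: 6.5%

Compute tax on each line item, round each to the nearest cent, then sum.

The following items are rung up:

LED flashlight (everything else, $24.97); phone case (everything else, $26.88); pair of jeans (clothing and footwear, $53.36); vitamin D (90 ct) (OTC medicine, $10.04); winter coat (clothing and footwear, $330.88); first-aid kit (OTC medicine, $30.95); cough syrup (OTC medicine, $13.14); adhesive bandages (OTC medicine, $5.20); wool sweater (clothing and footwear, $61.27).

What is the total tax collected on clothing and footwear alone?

$32.26

Pair of jeans $53.36: clothing and footwear, under $250.00 → 0% → $0.00
Winter coat $330.88: clothing and footwear, $250.00 or more → 9.75% → $32.26
Wool sweater $61.27: clothing and footwear, under $250.00 → 0% → $0.00
Tax on clothing and footwear = $0.00 + $32.26 + $0.00 = $32.26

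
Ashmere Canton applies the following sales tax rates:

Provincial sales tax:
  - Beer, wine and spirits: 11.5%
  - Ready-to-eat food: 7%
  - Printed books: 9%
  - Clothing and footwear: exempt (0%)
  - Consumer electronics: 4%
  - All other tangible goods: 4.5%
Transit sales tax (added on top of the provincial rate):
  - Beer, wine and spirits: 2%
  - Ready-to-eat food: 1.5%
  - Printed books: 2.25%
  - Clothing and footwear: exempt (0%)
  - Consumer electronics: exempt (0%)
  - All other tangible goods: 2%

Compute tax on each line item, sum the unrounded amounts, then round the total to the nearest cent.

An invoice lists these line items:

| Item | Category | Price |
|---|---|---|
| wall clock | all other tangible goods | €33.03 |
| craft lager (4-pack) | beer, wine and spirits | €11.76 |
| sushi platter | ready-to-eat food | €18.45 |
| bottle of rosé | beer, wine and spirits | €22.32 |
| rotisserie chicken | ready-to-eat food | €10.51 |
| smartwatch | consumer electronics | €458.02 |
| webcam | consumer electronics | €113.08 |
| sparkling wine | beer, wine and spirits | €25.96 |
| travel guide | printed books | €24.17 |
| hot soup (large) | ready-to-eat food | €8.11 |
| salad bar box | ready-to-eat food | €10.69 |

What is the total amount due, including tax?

Wall clock €33.03: all other tangible goods → 4.5% + 2% transit = 6.5% → €2.14695
Craft lager (4-pack) €11.76: beer, wine and spirits → 11.5% + 2% transit = 13.5% → €1.5876
Sushi platter €18.45: ready-to-eat food → 7% + 1.5% transit = 8.5% → €1.56825
Bottle of rosé €22.32: beer, wine and spirits → 11.5% + 2% transit = 13.5% → €3.0132
Rotisserie chicken €10.51: ready-to-eat food → 7% + 1.5% transit = 8.5% → €0.89335
Smartwatch €458.02: consumer electronics → 4% + 0% transit = 4% → €18.3208
Webcam €113.08: consumer electronics → 4% + 0% transit = 4% → €4.5232
Sparkling wine €25.96: beer, wine and spirits → 11.5% + 2% transit = 13.5% → €3.5046
Travel guide €24.17: printed books → 9% + 2.25% transit = 11.25% → €2.719125
Hot soup (large) €8.11: ready-to-eat food → 7% + 1.5% transit = 8.5% → €0.68935
Salad bar box €10.69: ready-to-eat food → 7% + 1.5% transit = 8.5% → €0.90865
Subtotal = €736.10; unrounded tax = €39.875075 → €39.88; total due = €775.98

€775.98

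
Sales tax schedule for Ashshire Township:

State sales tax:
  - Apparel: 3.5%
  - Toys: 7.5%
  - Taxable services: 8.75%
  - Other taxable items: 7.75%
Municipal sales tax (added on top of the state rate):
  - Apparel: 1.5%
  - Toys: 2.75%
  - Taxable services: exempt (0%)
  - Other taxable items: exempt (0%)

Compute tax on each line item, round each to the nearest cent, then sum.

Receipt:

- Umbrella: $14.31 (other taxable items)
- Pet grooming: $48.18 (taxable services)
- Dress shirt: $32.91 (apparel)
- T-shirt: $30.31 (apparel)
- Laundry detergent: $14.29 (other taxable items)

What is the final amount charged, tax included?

$149.61

Umbrella $14.31: other taxable items → 7.75% + 0% municipal = 7.75% → $1.11
Pet grooming $48.18: taxable services → 8.75% + 0% municipal = 8.75% → $4.22
Dress shirt $32.91: apparel → 3.5% + 1.5% municipal = 5% → $1.65
T-shirt $30.31: apparel → 3.5% + 1.5% municipal = 5% → $1.52
Laundry detergent $14.29: other taxable items → 7.75% + 0% municipal = 7.75% → $1.11
Subtotal = $140.00; tax = $9.61; total due = $149.61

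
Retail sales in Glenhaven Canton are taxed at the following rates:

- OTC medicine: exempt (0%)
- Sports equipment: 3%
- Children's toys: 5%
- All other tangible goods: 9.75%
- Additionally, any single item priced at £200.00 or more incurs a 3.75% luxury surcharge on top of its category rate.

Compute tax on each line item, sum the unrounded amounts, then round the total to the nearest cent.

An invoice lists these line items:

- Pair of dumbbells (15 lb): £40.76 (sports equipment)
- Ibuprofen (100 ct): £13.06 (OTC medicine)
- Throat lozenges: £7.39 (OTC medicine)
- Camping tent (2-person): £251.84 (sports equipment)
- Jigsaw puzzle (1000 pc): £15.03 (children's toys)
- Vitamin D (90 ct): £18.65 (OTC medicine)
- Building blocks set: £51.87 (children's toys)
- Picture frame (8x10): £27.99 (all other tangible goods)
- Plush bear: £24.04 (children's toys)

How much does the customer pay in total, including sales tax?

£476.13

Pair of dumbbells (15 lb) £40.76: sports equipment → 3% → £1.2228
Ibuprofen (100 ct) £13.06: OTC medicine → 0% → £0.00
Throat lozenges £7.39: OTC medicine → 0% → £0.00
Camping tent (2-person) £251.84: sports equipment → 3% + 3.75% surcharge = 6.75% → £16.9992
Jigsaw puzzle (1000 pc) £15.03: children's toys → 5% → £0.7515
Vitamin D (90 ct) £18.65: OTC medicine → 0% → £0.00
Building blocks set £51.87: children's toys → 5% → £2.5935
Picture frame (8x10) £27.99: all other tangible goods → 9.75% → £2.729025
Plush bear £24.04: children's toys → 5% → £1.202
Subtotal = £450.63; unrounded tax = £25.498025 → £25.50; total due = £476.13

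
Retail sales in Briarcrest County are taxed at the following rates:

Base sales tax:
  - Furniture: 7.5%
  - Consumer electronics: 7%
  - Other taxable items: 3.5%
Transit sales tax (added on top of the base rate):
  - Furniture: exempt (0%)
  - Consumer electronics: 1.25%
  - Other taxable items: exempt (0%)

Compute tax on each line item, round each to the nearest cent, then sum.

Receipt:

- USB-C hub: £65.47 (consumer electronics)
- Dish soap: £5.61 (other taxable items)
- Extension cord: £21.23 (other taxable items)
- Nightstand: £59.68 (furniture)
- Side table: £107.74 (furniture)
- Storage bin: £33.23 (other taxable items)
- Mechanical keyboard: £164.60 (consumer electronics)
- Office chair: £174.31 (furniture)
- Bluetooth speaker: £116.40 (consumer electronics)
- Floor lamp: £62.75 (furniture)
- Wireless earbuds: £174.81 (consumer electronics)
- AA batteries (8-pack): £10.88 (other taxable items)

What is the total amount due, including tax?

USB-C hub £65.47: consumer electronics → 7% + 1.25% transit = 8.25% → £5.40
Dish soap £5.61: other taxable items → 3.5% + 0% transit = 3.5% → £0.20
Extension cord £21.23: other taxable items → 3.5% + 0% transit = 3.5% → £0.74
Nightstand £59.68: furniture → 7.5% + 0% transit = 7.5% → £4.48
Side table £107.74: furniture → 7.5% + 0% transit = 7.5% → £8.08
Storage bin £33.23: other taxable items → 3.5% + 0% transit = 3.5% → £1.16
Mechanical keyboard £164.60: consumer electronics → 7% + 1.25% transit = 8.25% → £13.58
Office chair £174.31: furniture → 7.5% + 0% transit = 7.5% → £13.07
Bluetooth speaker £116.40: consumer electronics → 7% + 1.25% transit = 8.25% → £9.60
Floor lamp £62.75: furniture → 7.5% + 0% transit = 7.5% → £4.71
Wireless earbuds £174.81: consumer electronics → 7% + 1.25% transit = 8.25% → £14.42
AA batteries (8-pack) £10.88: other taxable items → 3.5% + 0% transit = 3.5% → £0.38
Subtotal = £996.71; tax = £75.82; total due = £1072.53

£1072.53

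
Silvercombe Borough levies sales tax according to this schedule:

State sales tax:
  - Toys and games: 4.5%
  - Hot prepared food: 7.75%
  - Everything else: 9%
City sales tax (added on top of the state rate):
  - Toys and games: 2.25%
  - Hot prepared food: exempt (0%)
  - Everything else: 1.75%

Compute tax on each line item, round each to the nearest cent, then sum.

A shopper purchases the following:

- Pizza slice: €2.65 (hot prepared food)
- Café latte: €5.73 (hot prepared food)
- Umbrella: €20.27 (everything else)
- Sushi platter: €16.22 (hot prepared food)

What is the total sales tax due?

Pizza slice €2.65: hot prepared food → 7.75% + 0% city = 7.75% → €0.21
Café latte €5.73: hot prepared food → 7.75% + 0% city = 7.75% → €0.44
Umbrella €20.27: everything else → 9% + 1.75% city = 10.75% → €2.18
Sushi platter €16.22: hot prepared food → 7.75% + 0% city = 7.75% → €1.26
Total tax = €0.21 + €0.44 + €2.18 + €1.26 = €4.09

€4.09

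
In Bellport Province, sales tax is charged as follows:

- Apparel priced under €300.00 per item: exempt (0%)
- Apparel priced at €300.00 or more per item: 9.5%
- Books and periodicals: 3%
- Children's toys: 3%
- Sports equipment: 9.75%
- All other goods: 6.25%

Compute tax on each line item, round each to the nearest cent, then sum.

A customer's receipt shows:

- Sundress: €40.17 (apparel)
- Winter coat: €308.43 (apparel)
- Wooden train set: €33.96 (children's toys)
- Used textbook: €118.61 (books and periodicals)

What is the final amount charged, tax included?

Sundress €40.17: apparel, under €300.00 → 0% → €0.00
Winter coat €308.43: apparel, €300.00 or more → 9.5% → €29.30
Wooden train set €33.96: children's toys → 3% → €1.02
Used textbook €118.61: books and periodicals → 3% → €3.56
Subtotal = €501.17; tax = €33.88; total due = €535.05

€535.05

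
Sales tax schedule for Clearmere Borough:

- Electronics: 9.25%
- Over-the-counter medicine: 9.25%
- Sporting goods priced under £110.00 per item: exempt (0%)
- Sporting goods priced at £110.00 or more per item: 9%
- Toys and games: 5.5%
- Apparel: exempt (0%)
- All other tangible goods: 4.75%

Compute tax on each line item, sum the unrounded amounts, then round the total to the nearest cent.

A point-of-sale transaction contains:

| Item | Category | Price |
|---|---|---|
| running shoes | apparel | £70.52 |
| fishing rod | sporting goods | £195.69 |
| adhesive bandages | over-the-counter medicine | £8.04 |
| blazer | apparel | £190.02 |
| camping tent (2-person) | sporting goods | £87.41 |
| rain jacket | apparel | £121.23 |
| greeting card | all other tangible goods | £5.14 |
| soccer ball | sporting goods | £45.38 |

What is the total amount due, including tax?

£742.03

Running shoes £70.52: apparel → 0% → £0.00
Fishing rod £195.69: sporting goods, £110.00 or more → 9% → £17.6121
Adhesive bandages £8.04: over-the-counter medicine → 9.25% → £0.7437
Blazer £190.02: apparel → 0% → £0.00
Camping tent (2-person) £87.41: sporting goods, under £110.00 → 0% → £0.00
Rain jacket £121.23: apparel → 0% → £0.00
Greeting card £5.14: all other tangible goods → 4.75% → £0.24415
Soccer ball £45.38: sporting goods, under £110.00 → 0% → £0.00
Subtotal = £723.43; unrounded tax = £18.59995 → £18.60; total due = £742.03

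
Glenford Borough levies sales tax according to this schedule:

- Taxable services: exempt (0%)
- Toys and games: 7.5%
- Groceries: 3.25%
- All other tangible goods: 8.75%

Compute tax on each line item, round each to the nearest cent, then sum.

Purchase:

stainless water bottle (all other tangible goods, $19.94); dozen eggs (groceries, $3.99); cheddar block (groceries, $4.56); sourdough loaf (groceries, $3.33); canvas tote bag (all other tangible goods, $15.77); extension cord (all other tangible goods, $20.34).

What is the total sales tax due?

$5.29

Stainless water bottle $19.94: all other tangible goods → 8.75% → $1.74
Dozen eggs $3.99: groceries → 3.25% → $0.13
Cheddar block $4.56: groceries → 3.25% → $0.15
Sourdough loaf $3.33: groceries → 3.25% → $0.11
Canvas tote bag $15.77: all other tangible goods → 8.75% → $1.38
Extension cord $20.34: all other tangible goods → 8.75% → $1.78
Total tax = $1.74 + $0.13 + $0.15 + $0.11 + $1.38 + $1.78 = $5.29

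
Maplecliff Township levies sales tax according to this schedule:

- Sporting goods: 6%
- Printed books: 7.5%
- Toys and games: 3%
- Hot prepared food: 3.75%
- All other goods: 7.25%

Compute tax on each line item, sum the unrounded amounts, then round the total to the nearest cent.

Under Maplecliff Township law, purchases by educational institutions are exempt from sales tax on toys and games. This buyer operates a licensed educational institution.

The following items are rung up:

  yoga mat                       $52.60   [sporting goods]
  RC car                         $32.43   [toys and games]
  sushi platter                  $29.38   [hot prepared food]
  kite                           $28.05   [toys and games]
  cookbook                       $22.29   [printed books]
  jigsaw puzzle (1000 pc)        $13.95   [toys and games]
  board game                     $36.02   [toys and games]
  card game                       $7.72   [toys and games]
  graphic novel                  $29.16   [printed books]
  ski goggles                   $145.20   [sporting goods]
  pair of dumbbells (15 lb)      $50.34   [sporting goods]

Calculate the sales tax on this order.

$19.85

Yoga mat $52.60: sporting goods → 6% → $3.156
RC car $32.43: toys and games, buyer-exempt → 0% → $0.00
Sushi platter $29.38: hot prepared food → 3.75% → $1.10175
Kite $28.05: toys and games, buyer-exempt → 0% → $0.00
Cookbook $22.29: printed books → 7.5% → $1.67175
Jigsaw puzzle (1000 pc) $13.95: toys and games, buyer-exempt → 0% → $0.00
Board game $36.02: toys and games, buyer-exempt → 0% → $0.00
Card game $7.72: toys and games, buyer-exempt → 0% → $0.00
Graphic novel $29.16: printed books → 7.5% → $2.187
Ski goggles $145.20: sporting goods → 6% → $8.712
Pair of dumbbells (15 lb) $50.34: sporting goods → 6% → $3.0204
Unrounded tax sum = $19.8489 → $19.85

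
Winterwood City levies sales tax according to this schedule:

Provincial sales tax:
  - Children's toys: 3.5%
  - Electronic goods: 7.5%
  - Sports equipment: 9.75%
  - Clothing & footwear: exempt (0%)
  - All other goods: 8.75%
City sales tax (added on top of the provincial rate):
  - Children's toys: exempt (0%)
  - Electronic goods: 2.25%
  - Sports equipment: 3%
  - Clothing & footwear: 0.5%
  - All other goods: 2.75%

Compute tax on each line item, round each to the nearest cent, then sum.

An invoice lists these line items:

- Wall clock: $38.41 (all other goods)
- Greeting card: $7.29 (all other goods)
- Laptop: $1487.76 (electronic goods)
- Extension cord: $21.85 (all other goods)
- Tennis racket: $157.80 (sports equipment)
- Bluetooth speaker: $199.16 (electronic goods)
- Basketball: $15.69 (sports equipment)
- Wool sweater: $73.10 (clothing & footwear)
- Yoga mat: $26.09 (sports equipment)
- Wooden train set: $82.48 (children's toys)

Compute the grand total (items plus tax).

Wall clock $38.41: all other goods → 8.75% + 2.75% city = 11.5% → $4.42
Greeting card $7.29: all other goods → 8.75% + 2.75% city = 11.5% → $0.84
Laptop $1487.76: electronic goods → 7.5% + 2.25% city = 9.75% → $145.06
Extension cord $21.85: all other goods → 8.75% + 2.75% city = 11.5% → $2.51
Tennis racket $157.80: sports equipment → 9.75% + 3% city = 12.75% → $20.12
Bluetooth speaker $199.16: electronic goods → 7.5% + 2.25% city = 9.75% → $19.42
Basketball $15.69: sports equipment → 9.75% + 3% city = 12.75% → $2.00
Wool sweater $73.10: clothing & footwear → 0% + 0.5% city = 0.5% → $0.37
Yoga mat $26.09: sports equipment → 9.75% + 3% city = 12.75% → $3.33
Wooden train set $82.48: children's toys → 3.5% + 0% city = 3.5% → $2.89
Subtotal = $2109.63; tax = $200.96; total due = $2310.59

$2310.59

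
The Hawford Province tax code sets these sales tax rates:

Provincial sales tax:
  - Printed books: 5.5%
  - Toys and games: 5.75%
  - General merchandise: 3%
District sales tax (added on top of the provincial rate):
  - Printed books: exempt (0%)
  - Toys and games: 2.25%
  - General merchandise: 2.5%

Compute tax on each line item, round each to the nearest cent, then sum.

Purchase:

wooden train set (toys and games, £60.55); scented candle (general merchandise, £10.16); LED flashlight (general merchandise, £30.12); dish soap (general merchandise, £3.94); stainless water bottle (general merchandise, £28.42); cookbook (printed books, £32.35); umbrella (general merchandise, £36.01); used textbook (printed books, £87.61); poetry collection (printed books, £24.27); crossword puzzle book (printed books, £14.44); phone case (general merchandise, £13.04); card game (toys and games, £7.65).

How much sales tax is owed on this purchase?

Wooden train set £60.55: toys and games → 5.75% + 2.25% district = 8% → £4.84
Scented candle £10.16: general merchandise → 3% + 2.5% district = 5.5% → £0.56
LED flashlight £30.12: general merchandise → 3% + 2.5% district = 5.5% → £1.66
Dish soap £3.94: general merchandise → 3% + 2.5% district = 5.5% → £0.22
Stainless water bottle £28.42: general merchandise → 3% + 2.5% district = 5.5% → £1.56
Cookbook £32.35: printed books → 5.5% + 0% district = 5.5% → £1.78
Umbrella £36.01: general merchandise → 3% + 2.5% district = 5.5% → £1.98
Used textbook £87.61: printed books → 5.5% + 0% district = 5.5% → £4.82
Poetry collection £24.27: printed books → 5.5% + 0% district = 5.5% → £1.33
Crossword puzzle book £14.44: printed books → 5.5% + 0% district = 5.5% → £0.79
Phone case £13.04: general merchandise → 3% + 2.5% district = 5.5% → £0.72
Card game £7.65: toys and games → 5.75% + 2.25% district = 8% → £0.61
Total tax = £4.84 + £0.56 + £1.66 + £0.22 + £1.56 + £1.78 + £1.98 + £4.82 + £1.33 + £0.79 + £0.72 + £0.61 = £20.87

£20.87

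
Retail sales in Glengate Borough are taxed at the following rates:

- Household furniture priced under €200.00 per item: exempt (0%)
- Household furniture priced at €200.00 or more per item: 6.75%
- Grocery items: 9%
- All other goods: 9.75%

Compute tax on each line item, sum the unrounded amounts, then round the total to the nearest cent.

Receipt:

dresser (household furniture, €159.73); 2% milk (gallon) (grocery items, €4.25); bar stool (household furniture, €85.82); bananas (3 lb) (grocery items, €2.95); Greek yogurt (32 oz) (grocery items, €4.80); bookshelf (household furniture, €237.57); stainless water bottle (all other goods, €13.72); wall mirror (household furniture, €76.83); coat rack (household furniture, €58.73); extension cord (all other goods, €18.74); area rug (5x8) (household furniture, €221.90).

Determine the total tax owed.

Dresser €159.73: household furniture, under €200.00 → 0% → €0.00
2% milk (gallon) €4.25: grocery items → 9% → €0.3825
Bar stool €85.82: household furniture, under €200.00 → 0% → €0.00
Bananas (3 lb) €2.95: grocery items → 9% → €0.2655
Greek yogurt (32 oz) €4.80: grocery items → 9% → €0.432
Bookshelf €237.57: household furniture, €200.00 or more → 6.75% → €16.035975
Stainless water bottle €13.72: all other goods → 9.75% → €1.3377
Wall mirror €76.83: household furniture, under €200.00 → 0% → €0.00
Coat rack €58.73: household furniture, under €200.00 → 0% → €0.00
Extension cord €18.74: all other goods → 9.75% → €1.82715
Area rug (5x8) €221.90: household furniture, €200.00 or more → 6.75% → €14.97825
Unrounded tax sum = €35.259075 → €35.26

€35.26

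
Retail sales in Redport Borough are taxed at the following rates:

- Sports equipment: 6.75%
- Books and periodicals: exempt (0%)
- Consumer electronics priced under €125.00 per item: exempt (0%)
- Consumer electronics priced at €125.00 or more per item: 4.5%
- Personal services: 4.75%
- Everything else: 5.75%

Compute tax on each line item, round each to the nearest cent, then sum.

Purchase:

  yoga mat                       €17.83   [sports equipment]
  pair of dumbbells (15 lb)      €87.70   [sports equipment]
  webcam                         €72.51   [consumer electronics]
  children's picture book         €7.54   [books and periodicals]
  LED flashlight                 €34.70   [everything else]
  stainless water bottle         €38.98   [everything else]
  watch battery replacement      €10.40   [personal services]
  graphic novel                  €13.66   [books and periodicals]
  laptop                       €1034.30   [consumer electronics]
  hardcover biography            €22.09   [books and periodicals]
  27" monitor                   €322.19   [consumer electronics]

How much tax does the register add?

Yoga mat €17.83: sports equipment → 6.75% → €1.20
Pair of dumbbells (15 lb) €87.70: sports equipment → 6.75% → €5.92
Webcam €72.51: consumer electronics, under €125.00 → 0% → €0.00
Children's picture book €7.54: books and periodicals → 0% → €0.00
LED flashlight €34.70: everything else → 5.75% → €2.00
Stainless water bottle €38.98: everything else → 5.75% → €2.24
Watch battery replacement €10.40: personal services → 4.75% → €0.49
Graphic novel €13.66: books and periodicals → 0% → €0.00
Laptop €1034.30: consumer electronics, €125.00 or more → 4.5% → €46.54
Hardcover biography €22.09: books and periodicals → 0% → €0.00
27" monitor €322.19: consumer electronics, €125.00 or more → 4.5% → €14.50
Total tax = €1.20 + €5.92 + €2.00 + €2.24 + €0.49 + €46.54 + €14.50 = €72.89

€72.89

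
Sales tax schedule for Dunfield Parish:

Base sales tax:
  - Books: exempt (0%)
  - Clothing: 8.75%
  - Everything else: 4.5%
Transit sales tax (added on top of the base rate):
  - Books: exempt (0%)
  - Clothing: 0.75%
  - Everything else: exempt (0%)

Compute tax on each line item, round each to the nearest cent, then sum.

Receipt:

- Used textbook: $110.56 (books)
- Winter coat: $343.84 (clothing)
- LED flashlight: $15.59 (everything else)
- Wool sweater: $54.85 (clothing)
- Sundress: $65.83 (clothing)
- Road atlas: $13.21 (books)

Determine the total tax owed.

$44.82

Used textbook $110.56: books → 0% + 0% transit = 0% → $0.00
Winter coat $343.84: clothing → 8.75% + 0.75% transit = 9.5% → $32.66
LED flashlight $15.59: everything else → 4.5% + 0% transit = 4.5% → $0.70
Wool sweater $54.85: clothing → 8.75% + 0.75% transit = 9.5% → $5.21
Sundress $65.83: clothing → 8.75% + 0.75% transit = 9.5% → $6.25
Road atlas $13.21: books → 0% + 0% transit = 0% → $0.00
Total tax = $32.66 + $0.70 + $5.21 + $6.25 = $44.82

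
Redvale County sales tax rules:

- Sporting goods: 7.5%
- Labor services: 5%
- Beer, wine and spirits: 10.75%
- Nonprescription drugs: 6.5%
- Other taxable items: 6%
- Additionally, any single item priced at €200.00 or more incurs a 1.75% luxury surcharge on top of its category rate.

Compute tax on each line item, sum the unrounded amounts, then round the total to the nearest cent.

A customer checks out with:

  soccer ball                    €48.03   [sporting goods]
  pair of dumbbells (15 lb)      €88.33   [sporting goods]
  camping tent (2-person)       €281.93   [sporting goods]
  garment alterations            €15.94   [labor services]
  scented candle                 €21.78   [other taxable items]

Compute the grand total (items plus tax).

Soccer ball €48.03: sporting goods → 7.5% → €3.60225
Pair of dumbbells (15 lb) €88.33: sporting goods → 7.5% → €6.62475
Camping tent (2-person) €281.93: sporting goods → 7.5% + 1.75% surcharge = 9.25% → €26.078525
Garment alterations €15.94: labor services → 5% → €0.797
Scented candle €21.78: other taxable items → 6% → €1.3068
Subtotal = €456.01; unrounded tax = €38.409325 → €38.41; total due = €494.42

€494.42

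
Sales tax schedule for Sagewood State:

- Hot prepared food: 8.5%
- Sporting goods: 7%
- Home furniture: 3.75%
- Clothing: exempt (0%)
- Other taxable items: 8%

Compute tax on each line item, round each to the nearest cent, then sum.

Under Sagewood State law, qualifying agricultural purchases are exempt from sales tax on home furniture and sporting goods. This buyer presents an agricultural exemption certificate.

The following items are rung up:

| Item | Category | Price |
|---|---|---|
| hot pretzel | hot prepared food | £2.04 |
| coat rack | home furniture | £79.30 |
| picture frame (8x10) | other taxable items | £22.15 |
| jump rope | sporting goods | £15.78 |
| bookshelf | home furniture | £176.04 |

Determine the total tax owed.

Hot pretzel £2.04: hot prepared food → 8.5% → £0.17
Coat rack £79.30: home furniture, buyer-exempt → 0% → £0.00
Picture frame (8x10) £22.15: other taxable items → 8% → £1.77
Jump rope £15.78: sporting goods, buyer-exempt → 0% → £0.00
Bookshelf £176.04: home furniture, buyer-exempt → 0% → £0.00
Total tax = £0.17 + £1.77 = £1.94

£1.94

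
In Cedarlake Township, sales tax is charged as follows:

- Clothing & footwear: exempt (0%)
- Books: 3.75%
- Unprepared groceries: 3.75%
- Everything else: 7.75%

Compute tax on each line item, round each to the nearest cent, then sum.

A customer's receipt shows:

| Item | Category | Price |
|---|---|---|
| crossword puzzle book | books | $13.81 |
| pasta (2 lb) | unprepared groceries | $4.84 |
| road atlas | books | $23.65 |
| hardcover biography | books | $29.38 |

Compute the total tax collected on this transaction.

Crossword puzzle book $13.81: books → 3.75% → $0.52
Pasta (2 lb) $4.84: unprepared groceries → 3.75% → $0.18
Road atlas $23.65: books → 3.75% → $0.89
Hardcover biography $29.38: books → 3.75% → $1.10
Total tax = $0.52 + $0.18 + $0.89 + $1.10 = $2.69

$2.69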